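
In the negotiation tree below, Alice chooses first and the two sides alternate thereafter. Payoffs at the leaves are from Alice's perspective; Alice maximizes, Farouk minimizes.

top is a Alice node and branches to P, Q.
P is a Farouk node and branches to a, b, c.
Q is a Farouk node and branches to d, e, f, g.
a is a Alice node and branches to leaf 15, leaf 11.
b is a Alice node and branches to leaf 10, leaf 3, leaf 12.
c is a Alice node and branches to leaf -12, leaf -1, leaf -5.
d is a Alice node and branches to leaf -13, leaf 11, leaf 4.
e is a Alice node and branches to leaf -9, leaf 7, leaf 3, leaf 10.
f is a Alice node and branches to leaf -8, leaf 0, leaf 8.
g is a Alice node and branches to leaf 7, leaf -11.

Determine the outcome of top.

7

a (Alice): max(15, 11) = 15
b (Alice): max(10, 3, 12) = 12
c (Alice): max(-12, -1, -5) = -1
P (Farouk): min(15, 12, -1) = -1
d (Alice): max(-13, 11, 4) = 11
e (Alice): max(-9, 7, 3, 10) = 10
f (Alice): max(-8, 0, 8) = 8
g (Alice): max(7, -11) = 7
Q (Farouk): min(11, 10, 8, 7) = 7
top (Alice): max(-1, 7) = 7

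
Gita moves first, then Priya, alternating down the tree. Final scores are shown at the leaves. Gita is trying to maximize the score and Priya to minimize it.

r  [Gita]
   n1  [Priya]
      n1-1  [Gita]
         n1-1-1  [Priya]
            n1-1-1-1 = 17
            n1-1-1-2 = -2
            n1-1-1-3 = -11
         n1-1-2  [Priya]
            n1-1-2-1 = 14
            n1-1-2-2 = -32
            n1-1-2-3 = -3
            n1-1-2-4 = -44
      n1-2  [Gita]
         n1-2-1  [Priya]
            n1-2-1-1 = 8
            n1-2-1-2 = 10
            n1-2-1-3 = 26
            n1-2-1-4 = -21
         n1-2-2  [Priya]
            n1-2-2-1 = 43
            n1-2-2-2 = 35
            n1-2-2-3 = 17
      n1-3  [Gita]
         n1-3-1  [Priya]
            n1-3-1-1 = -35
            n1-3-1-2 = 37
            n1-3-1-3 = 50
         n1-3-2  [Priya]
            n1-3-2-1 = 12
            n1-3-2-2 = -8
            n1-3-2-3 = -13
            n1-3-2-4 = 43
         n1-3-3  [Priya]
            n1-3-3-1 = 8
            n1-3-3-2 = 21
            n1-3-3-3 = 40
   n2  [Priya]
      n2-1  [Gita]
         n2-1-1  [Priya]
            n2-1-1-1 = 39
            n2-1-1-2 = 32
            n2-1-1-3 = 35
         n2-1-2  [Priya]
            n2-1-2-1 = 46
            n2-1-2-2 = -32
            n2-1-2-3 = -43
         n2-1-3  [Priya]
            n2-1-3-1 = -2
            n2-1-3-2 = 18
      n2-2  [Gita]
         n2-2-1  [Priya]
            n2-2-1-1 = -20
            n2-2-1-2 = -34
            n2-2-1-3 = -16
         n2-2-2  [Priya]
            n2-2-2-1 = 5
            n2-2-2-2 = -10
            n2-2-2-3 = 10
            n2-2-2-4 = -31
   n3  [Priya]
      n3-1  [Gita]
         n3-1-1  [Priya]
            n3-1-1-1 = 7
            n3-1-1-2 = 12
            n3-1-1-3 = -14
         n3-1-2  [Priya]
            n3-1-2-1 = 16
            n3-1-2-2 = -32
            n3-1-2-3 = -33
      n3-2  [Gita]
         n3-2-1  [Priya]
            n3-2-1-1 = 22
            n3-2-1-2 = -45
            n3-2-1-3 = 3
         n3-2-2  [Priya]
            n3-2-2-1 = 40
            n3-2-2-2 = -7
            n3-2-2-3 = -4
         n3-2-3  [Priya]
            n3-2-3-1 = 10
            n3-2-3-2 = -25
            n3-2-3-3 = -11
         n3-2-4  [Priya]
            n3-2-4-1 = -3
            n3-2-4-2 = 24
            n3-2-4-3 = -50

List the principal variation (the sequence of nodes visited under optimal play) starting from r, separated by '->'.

r -> n1 -> n1-1 -> n1-1-1 -> n1-1-1-3

n1-1-1 (Priya): min(17, -2, -11) = -11
n1-1-2 (Priya): min(14, -32, -3, -44) = -44
n1-1 (Gita): max(-11, -44) = -11
n1-2-1 (Priya): min(8, 10, 26, -21) = -21
n1-2-2 (Priya): min(43, 35, 17) = 17
n1-2 (Gita): max(-21, 17) = 17
n1-3-1 (Priya): min(-35, 37, 50) = -35
n1-3-2 (Priya): min(12, -8, -13, 43) = -13
n1-3-3 (Priya): min(8, 21, 40) = 8
n1-3 (Gita): max(-35, -13, 8) = 8
n1 (Priya): min(-11, 17, 8) = -11
n2-1-1 (Priya): min(39, 32, 35) = 32
n2-1-2 (Priya): min(46, -32, -43) = -43
n2-1-3 (Priya): min(-2, 18) = -2
n2-1 (Gita): max(32, -43, -2) = 32
n2-2-1 (Priya): min(-20, -34, -16) = -34
n2-2-2 (Priya): min(5, -10, 10, -31) = -31
n2-2 (Gita): max(-34, -31) = -31
n2 (Priya): min(32, -31) = -31
n3-1-1 (Priya): min(7, 12, -14) = -14
n3-1-2 (Priya): min(16, -32, -33) = -33
n3-1 (Gita): max(-14, -33) = -14
n3-2-1 (Priya): min(22, -45, 3) = -45
n3-2-2 (Priya): min(40, -7, -4) = -7
n3-2-3 (Priya): min(10, -25, -11) = -25
n3-2-4 (Priya): min(-3, 24, -50) = -50
n3-2 (Gita): max(-45, -7, -25, -50) = -7
n3 (Priya): min(-14, -7) = -14
r (Gita): max(-11, -31, -14) = -11
At r, Gita picks n1 (highest: -11).
At n1, Priya picks n1-1 (lowest: -11).
At n1-1, Gita picks n1-1-1 (highest: -11).
At n1-1-1, Priya picks n1-1-1-3 (lowest: -11).
Terminal value -11.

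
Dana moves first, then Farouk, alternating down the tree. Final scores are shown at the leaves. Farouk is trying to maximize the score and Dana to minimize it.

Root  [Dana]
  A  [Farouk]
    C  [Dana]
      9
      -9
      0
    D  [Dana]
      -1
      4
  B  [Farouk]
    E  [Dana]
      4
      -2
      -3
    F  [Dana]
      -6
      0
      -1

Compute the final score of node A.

C (Dana): min(9, -9, 0) = -9
D (Dana): min(-1, 4) = -1
A (Farouk): max(-9, -1) = -1

-1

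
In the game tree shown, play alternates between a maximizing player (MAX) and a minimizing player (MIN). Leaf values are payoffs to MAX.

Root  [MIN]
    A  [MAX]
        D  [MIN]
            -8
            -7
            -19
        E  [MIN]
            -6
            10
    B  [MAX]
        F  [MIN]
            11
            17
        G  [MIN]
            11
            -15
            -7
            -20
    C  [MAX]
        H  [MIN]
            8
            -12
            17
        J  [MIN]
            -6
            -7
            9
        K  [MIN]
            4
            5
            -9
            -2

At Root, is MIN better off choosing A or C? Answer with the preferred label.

D (MIN): min(-8, -7, -19) = -19
E (MIN): min(-6, 10) = -6
A (MAX): max(-19, -6) = -6
H (MIN): min(8, -12, 17) = -12
J (MIN): min(-6, -7, 9) = -7
K (MIN): min(4, 5, -9, -2) = -9
C (MAX): max(-12, -7, -9) = -7
MIN prefers the lower value; A=-6, C=-7. C is better since -7 < -6.

C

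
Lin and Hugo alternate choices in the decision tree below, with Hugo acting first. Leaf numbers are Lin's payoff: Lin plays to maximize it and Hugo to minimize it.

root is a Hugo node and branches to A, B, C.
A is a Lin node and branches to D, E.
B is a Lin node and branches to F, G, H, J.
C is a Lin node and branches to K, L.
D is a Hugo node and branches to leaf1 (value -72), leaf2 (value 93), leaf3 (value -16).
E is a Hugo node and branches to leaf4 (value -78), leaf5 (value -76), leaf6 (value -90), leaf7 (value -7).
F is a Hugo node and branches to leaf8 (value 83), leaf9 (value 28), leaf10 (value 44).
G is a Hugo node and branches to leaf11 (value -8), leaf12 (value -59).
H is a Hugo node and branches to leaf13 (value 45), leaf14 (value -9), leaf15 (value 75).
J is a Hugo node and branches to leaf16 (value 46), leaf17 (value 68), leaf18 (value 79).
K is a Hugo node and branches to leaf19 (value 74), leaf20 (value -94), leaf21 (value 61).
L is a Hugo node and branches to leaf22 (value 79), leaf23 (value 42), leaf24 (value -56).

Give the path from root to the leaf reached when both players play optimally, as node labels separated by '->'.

D (Hugo): min(-72, 93, -16) = -72
E (Hugo): min(-78, -76, -90, -7) = -90
A (Lin): max(-72, -90) = -72
F (Hugo): min(83, 28, 44) = 28
G (Hugo): min(-8, -59) = -59
H (Hugo): min(45, -9, 75) = -9
J (Hugo): min(46, 68, 79) = 46
B (Lin): max(28, -59, -9, 46) = 46
K (Hugo): min(74, -94, 61) = -94
L (Hugo): min(79, 42, -56) = -56
C (Lin): max(-94, -56) = -56
root (Hugo): min(-72, 46, -56) = -72
At root, Hugo picks A (lowest: -72).
At A, Lin picks D (highest: -72).
At D, Hugo picks leaf1 (lowest: -72).
Terminal value -72.

root -> A -> D -> leaf1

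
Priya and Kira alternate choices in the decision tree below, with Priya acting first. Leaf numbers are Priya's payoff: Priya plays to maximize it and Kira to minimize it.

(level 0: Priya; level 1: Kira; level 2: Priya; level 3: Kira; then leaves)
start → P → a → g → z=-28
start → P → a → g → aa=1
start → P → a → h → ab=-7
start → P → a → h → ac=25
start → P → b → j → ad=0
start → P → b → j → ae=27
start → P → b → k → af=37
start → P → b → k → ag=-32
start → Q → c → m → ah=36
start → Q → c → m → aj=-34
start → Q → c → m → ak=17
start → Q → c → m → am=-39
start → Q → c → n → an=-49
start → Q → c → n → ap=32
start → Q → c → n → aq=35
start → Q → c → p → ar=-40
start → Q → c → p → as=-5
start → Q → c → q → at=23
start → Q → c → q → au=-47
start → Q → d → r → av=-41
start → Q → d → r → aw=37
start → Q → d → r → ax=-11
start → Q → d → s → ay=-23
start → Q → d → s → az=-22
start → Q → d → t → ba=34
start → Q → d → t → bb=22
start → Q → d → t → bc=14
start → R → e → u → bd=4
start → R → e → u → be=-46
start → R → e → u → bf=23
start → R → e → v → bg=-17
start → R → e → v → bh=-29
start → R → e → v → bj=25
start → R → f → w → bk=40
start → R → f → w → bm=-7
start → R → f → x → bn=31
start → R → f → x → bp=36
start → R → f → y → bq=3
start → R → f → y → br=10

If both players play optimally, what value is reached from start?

-7

g (Kira): min(-28, 1) = -28
h (Kira): min(-7, 25) = -7
a (Priya): max(-28, -7) = -7
j (Kira): min(0, 27) = 0
k (Kira): min(37, -32) = -32
b (Priya): max(0, -32) = 0
P (Kira): min(-7, 0) = -7
m (Kira): min(36, -34, 17, -39) = -39
n (Kira): min(-49, 32, 35) = -49
p (Kira): min(-40, -5) = -40
q (Kira): min(23, -47) = -47
c (Priya): max(-39, -49, -40, -47) = -39
r (Kira): min(-41, 37, -11) = -41
s (Kira): min(-23, -22) = -23
t (Kira): min(34, 22, 14) = 14
d (Priya): max(-41, -23, 14) = 14
Q (Kira): min(-39, 14) = -39
u (Kira): min(4, -46, 23) = -46
v (Kira): min(-17, -29, 25) = -29
e (Priya): max(-46, -29) = -29
w (Kira): min(40, -7) = -7
x (Kira): min(31, 36) = 31
y (Kira): min(3, 10) = 3
f (Priya): max(-7, 31, 3) = 31
R (Kira): min(-29, 31) = -29
start (Priya): max(-7, -39, -29) = -7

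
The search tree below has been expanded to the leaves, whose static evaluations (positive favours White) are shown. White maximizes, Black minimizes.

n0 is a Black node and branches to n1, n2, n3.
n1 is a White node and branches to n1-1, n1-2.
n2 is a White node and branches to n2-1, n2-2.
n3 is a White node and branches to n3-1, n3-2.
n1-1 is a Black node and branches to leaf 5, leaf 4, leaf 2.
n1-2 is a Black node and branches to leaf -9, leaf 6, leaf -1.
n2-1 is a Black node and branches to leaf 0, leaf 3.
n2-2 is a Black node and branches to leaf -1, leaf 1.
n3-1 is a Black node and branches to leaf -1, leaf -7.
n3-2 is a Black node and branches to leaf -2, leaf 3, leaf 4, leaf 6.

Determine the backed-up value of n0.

-2

n1-1 (Black): min(5, 4, 2) = 2
n1-2 (Black): min(-9, 6, -1) = -9
n1 (White): max(2, -9) = 2
n2-1 (Black): min(0, 3) = 0
n2-2 (Black): min(-1, 1) = -1
n2 (White): max(0, -1) = 0
n3-1 (Black): min(-1, -7) = -7
n3-2 (Black): min(-2, 3, 4, 6) = -2
n3 (White): max(-7, -2) = -2
n0 (Black): min(2, 0, -2) = -2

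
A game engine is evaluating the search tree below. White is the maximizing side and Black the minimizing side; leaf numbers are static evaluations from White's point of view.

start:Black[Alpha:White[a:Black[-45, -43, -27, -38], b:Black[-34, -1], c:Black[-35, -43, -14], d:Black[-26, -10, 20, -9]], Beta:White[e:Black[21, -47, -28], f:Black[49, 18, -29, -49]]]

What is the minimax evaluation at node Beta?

-47

e (Black): min(21, -47, -28) = -47
f (Black): min(49, 18, -29, -49) = -49
Beta (White): max(-47, -49) = -47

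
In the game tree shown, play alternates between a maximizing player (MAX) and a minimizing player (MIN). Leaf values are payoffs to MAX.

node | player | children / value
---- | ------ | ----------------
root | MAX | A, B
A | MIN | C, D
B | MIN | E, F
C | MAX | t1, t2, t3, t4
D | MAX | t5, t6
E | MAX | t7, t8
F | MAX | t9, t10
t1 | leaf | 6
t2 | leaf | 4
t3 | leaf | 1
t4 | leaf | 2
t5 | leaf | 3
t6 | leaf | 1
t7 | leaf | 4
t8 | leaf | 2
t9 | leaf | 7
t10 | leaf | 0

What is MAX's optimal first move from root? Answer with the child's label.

B

C (MAX): max(6, 4, 1, 2) = 6
D (MAX): max(3, 1) = 3
A (MIN): min(6, 3) = 3
E (MAX): max(4, 2) = 4
F (MAX): max(7, 0) = 7
B (MIN): min(4, 7) = 4
root (MAX): max(3, 4) = 4
MAX at root wants the highest of {A=3, B=4}, so chooses B.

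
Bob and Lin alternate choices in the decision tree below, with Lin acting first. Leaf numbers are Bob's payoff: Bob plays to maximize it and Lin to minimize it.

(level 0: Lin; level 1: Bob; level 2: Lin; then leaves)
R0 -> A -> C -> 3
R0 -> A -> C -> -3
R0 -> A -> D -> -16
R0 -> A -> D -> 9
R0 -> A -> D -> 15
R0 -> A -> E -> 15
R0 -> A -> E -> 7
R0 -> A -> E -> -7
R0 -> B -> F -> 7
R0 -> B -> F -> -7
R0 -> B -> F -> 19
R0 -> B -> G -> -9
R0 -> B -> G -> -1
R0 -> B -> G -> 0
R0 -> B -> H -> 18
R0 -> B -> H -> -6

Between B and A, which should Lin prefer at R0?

B

F (Lin): min(7, -7, 19) = -7
G (Lin): min(-9, -1, 0) = -9
H (Lin): min(18, -6) = -6
B (Bob): max(-7, -9, -6) = -6
C (Lin): min(3, -3) = -3
D (Lin): min(-16, 9, 15) = -16
E (Lin): min(15, 7, -7) = -7
A (Bob): max(-3, -16, -7) = -3
Lin prefers the lower value; B=-6, A=-3. B is better since -6 < -3.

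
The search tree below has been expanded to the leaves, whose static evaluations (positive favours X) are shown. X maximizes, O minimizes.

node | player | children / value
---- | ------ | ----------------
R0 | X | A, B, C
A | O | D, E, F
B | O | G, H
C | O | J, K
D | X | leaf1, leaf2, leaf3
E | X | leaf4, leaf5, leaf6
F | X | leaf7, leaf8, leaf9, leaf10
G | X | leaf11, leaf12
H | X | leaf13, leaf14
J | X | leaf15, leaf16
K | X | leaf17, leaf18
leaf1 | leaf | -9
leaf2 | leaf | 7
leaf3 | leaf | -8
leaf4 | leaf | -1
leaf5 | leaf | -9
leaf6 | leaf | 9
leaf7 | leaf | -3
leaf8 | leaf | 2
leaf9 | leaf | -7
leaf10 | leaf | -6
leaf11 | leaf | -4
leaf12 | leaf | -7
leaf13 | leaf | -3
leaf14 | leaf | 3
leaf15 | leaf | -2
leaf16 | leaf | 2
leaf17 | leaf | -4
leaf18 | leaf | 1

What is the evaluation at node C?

J (X): max(-2, 2) = 2
K (X): max(-4, 1) = 1
C (O): min(2, 1) = 1

1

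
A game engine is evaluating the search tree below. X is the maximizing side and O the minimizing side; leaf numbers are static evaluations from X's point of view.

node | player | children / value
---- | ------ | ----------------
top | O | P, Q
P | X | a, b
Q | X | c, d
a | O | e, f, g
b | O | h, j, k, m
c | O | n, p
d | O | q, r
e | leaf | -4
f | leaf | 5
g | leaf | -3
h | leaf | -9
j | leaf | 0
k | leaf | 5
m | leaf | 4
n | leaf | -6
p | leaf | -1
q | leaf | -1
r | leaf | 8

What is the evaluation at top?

a (O): min(-4, 5, -3) = -4
b (O): min(-9, 0, 5, 4) = -9
P (X): max(-4, -9) = -4
c (O): min(-6, -1) = -6
d (O): min(-1, 8) = -1
Q (X): max(-6, -1) = -1
top (O): min(-4, -1) = -4

-4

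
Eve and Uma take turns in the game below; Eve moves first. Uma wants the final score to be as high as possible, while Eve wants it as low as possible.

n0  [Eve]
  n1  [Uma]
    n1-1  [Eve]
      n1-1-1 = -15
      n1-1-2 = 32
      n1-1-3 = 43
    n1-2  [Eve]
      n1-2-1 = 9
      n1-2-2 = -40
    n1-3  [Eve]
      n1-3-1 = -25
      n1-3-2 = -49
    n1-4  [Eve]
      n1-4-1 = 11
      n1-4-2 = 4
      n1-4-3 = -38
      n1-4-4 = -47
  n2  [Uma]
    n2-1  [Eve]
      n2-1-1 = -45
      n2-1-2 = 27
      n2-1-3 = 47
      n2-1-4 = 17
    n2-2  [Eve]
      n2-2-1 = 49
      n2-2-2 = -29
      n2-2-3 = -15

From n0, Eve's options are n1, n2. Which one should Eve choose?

n1-1 (Eve): min(-15, 32, 43) = -15
n1-2 (Eve): min(9, -40) = -40
n1-3 (Eve): min(-25, -49) = -49
n1-4 (Eve): min(11, 4, -38, -47) = -47
n1 (Uma): max(-15, -40, -49, -47) = -15
n2-1 (Eve): min(-45, 27, 47, 17) = -45
n2-2 (Eve): min(49, -29, -15) = -29
n2 (Uma): max(-45, -29) = -29
n0 (Eve): min(-15, -29) = -29
Eve at n0 wants the lowest of {n1=-15, n2=-29}, so chooses n2.

n2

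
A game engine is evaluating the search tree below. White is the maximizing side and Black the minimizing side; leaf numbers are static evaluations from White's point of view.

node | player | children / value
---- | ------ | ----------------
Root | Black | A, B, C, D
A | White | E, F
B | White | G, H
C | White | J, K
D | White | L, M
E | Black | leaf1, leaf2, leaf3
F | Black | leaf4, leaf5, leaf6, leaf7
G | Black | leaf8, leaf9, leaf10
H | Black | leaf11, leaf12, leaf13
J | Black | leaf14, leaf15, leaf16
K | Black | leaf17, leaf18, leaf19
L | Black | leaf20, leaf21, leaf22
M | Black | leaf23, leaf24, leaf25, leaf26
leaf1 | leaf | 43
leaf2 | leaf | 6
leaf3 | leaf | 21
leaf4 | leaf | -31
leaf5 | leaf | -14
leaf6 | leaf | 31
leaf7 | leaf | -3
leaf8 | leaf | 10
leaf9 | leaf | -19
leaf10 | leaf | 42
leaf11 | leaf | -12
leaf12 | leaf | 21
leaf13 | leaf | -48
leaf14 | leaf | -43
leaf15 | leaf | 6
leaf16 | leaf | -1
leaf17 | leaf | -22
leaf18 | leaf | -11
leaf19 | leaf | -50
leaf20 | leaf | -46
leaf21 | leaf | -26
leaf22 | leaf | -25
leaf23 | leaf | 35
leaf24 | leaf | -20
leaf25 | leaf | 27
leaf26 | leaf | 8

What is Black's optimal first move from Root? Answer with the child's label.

E (Black): min(43, 6, 21) = 6
F (Black): min(-31, -14, 31, -3) = -31
A (White): max(6, -31) = 6
G (Black): min(10, -19, 42) = -19
H (Black): min(-12, 21, -48) = -48
B (White): max(-19, -48) = -19
J (Black): min(-43, 6, -1) = -43
K (Black): min(-22, -11, -50) = -50
C (White): max(-43, -50) = -43
L (Black): min(-46, -26, -25) = -46
M (Black): min(35, -20, 27, 8) = -20
D (White): max(-46, -20) = -20
Root (Black): min(6, -19, -43, -20) = -43
Black at Root wants the lowest of {A=6, B=-19, C=-43, D=-20}, so chooses C.

C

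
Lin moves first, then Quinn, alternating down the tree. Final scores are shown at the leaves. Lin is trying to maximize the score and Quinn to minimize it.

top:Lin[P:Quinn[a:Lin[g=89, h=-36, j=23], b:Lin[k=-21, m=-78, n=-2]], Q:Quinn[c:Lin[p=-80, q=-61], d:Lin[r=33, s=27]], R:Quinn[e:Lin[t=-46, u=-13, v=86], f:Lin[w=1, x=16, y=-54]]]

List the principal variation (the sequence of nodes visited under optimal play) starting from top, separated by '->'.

a (Lin): max(89, -36, 23) = 89
b (Lin): max(-21, -78, -2) = -2
P (Quinn): min(89, -2) = -2
c (Lin): max(-80, -61) = -61
d (Lin): max(33, 27) = 33
Q (Quinn): min(-61, 33) = -61
e (Lin): max(-46, -13, 86) = 86
f (Lin): max(1, 16, -54) = 16
R (Quinn): min(86, 16) = 16
top (Lin): max(-2, -61, 16) = 16
At top, Lin picks R (highest: 16).
At R, Quinn picks f (lowest: 16).
At f, Lin picks x (highest: 16).
Terminal value 16.

top -> R -> f -> x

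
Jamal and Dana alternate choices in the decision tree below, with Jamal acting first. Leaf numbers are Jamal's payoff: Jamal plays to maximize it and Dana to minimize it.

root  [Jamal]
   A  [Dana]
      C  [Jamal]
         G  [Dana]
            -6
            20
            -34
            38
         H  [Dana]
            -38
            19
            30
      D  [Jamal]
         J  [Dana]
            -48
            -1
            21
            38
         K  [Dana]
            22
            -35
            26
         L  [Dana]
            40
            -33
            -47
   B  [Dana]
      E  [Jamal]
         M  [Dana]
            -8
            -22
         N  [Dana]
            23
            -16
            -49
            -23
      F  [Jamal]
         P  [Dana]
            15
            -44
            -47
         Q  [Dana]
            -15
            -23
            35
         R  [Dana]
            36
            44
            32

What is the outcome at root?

-22

G (Dana): min(-6, 20, -34, 38) = -34
H (Dana): min(-38, 19, 30) = -38
C (Jamal): max(-34, -38) = -34
J (Dana): min(-48, -1, 21, 38) = -48
K (Dana): min(22, -35, 26) = -35
L (Dana): min(40, -33, -47) = -47
D (Jamal): max(-48, -35, -47) = -35
A (Dana): min(-34, -35) = -35
M (Dana): min(-8, -22) = -22
N (Dana): min(23, -16, -49, -23) = -49
E (Jamal): max(-22, -49) = -22
P (Dana): min(15, -44, -47) = -47
Q (Dana): min(-15, -23, 35) = -23
R (Dana): min(36, 44, 32) = 32
F (Jamal): max(-47, -23, 32) = 32
B (Dana): min(-22, 32) = -22
root (Jamal): max(-35, -22) = -22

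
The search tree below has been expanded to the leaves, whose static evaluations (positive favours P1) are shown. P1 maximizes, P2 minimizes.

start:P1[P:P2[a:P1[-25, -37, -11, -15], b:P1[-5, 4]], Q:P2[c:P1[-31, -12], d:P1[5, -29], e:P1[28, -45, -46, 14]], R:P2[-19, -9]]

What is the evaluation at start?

a (P1): max(-25, -37, -11, -15) = -11
b (P1): max(-5, 4) = 4
P (P2): min(-11, 4) = -11
c (P1): max(-31, -12) = -12
d (P1): max(5, -29) = 5
e (P1): max(28, -45, -46, 14) = 28
Q (P2): min(-12, 5, 28) = -12
R (P2): min(-19, -9) = -19
start (P1): max(-11, -12, -19) = -11

-11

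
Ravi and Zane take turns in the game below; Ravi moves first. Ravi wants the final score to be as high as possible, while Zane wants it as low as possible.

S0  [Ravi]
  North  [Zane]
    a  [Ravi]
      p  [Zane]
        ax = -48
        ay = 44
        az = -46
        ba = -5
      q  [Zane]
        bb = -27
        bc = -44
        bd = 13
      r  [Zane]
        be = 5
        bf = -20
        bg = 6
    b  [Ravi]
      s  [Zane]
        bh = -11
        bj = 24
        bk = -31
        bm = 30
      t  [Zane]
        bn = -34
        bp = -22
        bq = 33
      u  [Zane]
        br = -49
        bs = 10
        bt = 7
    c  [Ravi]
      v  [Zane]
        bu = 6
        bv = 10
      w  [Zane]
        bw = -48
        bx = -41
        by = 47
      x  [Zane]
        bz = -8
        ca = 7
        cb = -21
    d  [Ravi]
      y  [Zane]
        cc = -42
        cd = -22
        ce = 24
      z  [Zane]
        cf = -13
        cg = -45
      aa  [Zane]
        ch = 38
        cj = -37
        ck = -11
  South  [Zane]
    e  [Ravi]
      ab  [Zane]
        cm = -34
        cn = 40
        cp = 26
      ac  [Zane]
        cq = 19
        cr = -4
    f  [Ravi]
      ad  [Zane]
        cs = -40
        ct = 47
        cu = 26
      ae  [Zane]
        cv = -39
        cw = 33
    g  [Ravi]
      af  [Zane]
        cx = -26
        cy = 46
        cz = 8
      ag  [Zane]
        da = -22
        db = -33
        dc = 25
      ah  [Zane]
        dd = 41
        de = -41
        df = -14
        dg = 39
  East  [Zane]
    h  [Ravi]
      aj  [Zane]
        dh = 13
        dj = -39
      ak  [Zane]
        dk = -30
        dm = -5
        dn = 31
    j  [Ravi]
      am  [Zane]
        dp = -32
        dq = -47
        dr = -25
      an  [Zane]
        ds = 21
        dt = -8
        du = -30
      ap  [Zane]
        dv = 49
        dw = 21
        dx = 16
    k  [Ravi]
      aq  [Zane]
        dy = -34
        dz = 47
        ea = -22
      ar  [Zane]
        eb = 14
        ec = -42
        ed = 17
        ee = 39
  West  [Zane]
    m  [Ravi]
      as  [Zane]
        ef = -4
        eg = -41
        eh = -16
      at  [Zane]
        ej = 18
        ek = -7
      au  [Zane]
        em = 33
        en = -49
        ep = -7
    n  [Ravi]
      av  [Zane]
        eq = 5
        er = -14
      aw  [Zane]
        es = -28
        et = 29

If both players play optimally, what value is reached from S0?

-14

p (Zane): min(-48, 44, -46, -5) = -48
q (Zane): min(-27, -44, 13) = -44
r (Zane): min(5, -20, 6) = -20
a (Ravi): max(-48, -44, -20) = -20
s (Zane): min(-11, 24, -31, 30) = -31
t (Zane): min(-34, -22, 33) = -34
u (Zane): min(-49, 10, 7) = -49
b (Ravi): max(-31, -34, -49) = -31
v (Zane): min(6, 10) = 6
w (Zane): min(-48, -41, 47) = -48
x (Zane): min(-8, 7, -21) = -21
c (Ravi): max(6, -48, -21) = 6
y (Zane): min(-42, -22, 24) = -42
z (Zane): min(-13, -45) = -45
aa (Zane): min(38, -37, -11) = -37
d (Ravi): max(-42, -45, -37) = -37
North (Zane): min(-20, -31, 6, -37) = -37
ab (Zane): min(-34, 40, 26) = -34
ac (Zane): min(19, -4) = -4
e (Ravi): max(-34, -4) = -4
ad (Zane): min(-40, 47, 26) = -40
ae (Zane): min(-39, 33) = -39
f (Ravi): max(-40, -39) = -39
af (Zane): min(-26, 46, 8) = -26
ag (Zane): min(-22, -33, 25) = -33
ah (Zane): min(41, -41, -14, 39) = -41
g (Ravi): max(-26, -33, -41) = -26
South (Zane): min(-4, -39, -26) = -39
aj (Zane): min(13, -39) = -39
ak (Zane): min(-30, -5, 31) = -30
h (Ravi): max(-39, -30) = -30
am (Zane): min(-32, -47, -25) = -47
an (Zane): min(21, -8, -30) = -30
ap (Zane): min(49, 21, 16) = 16
j (Ravi): max(-47, -30, 16) = 16
aq (Zane): min(-34, 47, -22) = -34
ar (Zane): min(14, -42, 17, 39) = -42
k (Ravi): max(-34, -42) = -34
East (Zane): min(-30, 16, -34) = -34
as (Zane): min(-4, -41, -16) = -41
at (Zane): min(18, -7) = -7
au (Zane): min(33, -49, -7) = -49
m (Ravi): max(-41, -7, -49) = -7
av (Zane): min(5, -14) = -14
aw (Zane): min(-28, 29) = -28
n (Ravi): max(-14, -28) = -14
West (Zane): min(-7, -14) = -14
S0 (Ravi): max(-37, -39, -34, -14) = -14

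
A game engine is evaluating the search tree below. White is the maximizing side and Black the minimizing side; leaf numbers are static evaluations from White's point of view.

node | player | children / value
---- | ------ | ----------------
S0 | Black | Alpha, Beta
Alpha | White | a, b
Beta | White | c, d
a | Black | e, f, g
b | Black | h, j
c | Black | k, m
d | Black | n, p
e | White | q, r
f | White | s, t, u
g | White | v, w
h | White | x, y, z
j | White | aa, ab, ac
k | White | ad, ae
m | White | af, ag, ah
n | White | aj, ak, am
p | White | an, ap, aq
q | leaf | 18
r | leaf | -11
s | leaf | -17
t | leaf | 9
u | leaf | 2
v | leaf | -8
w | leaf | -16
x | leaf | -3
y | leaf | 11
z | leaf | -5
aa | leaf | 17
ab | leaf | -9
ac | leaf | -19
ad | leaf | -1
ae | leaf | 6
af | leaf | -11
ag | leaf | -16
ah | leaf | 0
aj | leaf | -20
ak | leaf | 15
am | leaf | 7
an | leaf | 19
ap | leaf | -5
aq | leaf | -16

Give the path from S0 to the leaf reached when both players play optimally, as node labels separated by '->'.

S0 -> Alpha -> b -> h -> y

e (White): max(18, -11) = 18
f (White): max(-17, 9, 2) = 9
g (White): max(-8, -16) = -8
a (Black): min(18, 9, -8) = -8
h (White): max(-3, 11, -5) = 11
j (White): max(17, -9, -19) = 17
b (Black): min(11, 17) = 11
Alpha (White): max(-8, 11) = 11
k (White): max(-1, 6) = 6
m (White): max(-11, -16, 0) = 0
c (Black): min(6, 0) = 0
n (White): max(-20, 15, 7) = 15
p (White): max(19, -5, -16) = 19
d (Black): min(15, 19) = 15
Beta (White): max(0, 15) = 15
S0 (Black): min(11, 15) = 11
At S0, Black picks Alpha (lowest: 11).
At Alpha, White picks b (highest: 11).
At b, Black picks h (lowest: 11).
At h, White picks y (highest: 11).
Terminal value 11.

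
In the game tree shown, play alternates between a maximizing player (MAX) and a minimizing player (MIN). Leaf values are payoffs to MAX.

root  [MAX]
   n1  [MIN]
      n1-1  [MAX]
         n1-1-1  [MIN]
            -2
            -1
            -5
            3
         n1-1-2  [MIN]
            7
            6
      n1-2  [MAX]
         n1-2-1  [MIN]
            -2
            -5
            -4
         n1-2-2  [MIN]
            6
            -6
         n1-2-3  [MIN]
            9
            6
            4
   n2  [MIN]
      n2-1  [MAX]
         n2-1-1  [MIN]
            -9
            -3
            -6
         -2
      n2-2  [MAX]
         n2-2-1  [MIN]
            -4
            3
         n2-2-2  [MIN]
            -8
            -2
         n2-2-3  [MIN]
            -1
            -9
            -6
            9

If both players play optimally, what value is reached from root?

4

n1-1-1 (MIN): min(-2, -1, -5, 3) = -5
n1-1-2 (MIN): min(7, 6) = 6
n1-1 (MAX): max(-5, 6) = 6
n1-2-1 (MIN): min(-2, -5, -4) = -5
n1-2-2 (MIN): min(6, -6) = -6
n1-2-3 (MIN): min(9, 6, 4) = 4
n1-2 (MAX): max(-5, -6, 4) = 4
n1 (MIN): min(6, 4) = 4
n2-1-1 (MIN): min(-9, -3, -6) = -9
n2-1 (MAX): max(-9, -2) = -2
n2-2-1 (MIN): min(-4, 3) = -4
n2-2-2 (MIN): min(-8, -2) = -8
n2-2-3 (MIN): min(-1, -9, -6, 9) = -9
n2-2 (MAX): max(-4, -8, -9) = -4
n2 (MIN): min(-2, -4) = -4
root (MAX): max(4, -4) = 4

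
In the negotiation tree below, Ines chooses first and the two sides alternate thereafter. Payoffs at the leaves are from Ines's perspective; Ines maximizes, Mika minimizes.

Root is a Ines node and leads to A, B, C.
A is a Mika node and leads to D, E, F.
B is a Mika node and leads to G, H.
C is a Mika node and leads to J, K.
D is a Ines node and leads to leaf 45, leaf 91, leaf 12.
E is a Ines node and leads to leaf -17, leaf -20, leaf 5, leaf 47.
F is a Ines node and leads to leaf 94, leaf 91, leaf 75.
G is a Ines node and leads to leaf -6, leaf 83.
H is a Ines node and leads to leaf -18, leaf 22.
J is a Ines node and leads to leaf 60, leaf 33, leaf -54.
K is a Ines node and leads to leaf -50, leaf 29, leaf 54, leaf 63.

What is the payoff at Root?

60

D (Ines): max(45, 91, 12) = 91
E (Ines): max(-17, -20, 5, 47) = 47
F (Ines): max(94, 91, 75) = 94
A (Mika): min(91, 47, 94) = 47
G (Ines): max(-6, 83) = 83
H (Ines): max(-18, 22) = 22
B (Mika): min(83, 22) = 22
J (Ines): max(60, 33, -54) = 60
K (Ines): max(-50, 29, 54, 63) = 63
C (Mika): min(60, 63) = 60
Root (Ines): max(47, 22, 60) = 60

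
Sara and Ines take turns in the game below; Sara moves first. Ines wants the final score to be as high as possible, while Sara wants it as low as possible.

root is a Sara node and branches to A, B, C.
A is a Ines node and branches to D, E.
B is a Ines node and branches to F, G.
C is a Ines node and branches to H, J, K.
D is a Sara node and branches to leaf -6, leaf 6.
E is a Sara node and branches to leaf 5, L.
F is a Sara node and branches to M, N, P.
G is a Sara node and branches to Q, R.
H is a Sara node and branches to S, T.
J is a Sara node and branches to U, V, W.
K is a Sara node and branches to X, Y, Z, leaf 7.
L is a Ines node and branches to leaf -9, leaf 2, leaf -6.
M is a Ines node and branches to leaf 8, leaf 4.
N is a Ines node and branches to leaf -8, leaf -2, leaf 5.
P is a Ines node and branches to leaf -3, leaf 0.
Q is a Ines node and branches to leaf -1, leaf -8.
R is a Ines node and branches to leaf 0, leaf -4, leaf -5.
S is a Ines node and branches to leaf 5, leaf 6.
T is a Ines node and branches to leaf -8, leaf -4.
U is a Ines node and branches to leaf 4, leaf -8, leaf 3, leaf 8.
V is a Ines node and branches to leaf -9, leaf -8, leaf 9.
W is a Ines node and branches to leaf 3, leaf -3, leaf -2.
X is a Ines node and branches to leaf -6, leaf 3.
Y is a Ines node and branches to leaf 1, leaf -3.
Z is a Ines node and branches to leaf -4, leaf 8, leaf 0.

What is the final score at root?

0

D (Sara): min(-6, 6) = -6
L (Ines): max(-9, 2, -6) = 2
E (Sara): min(5, 2) = 2
A (Ines): max(-6, 2) = 2
M (Ines): max(8, 4) = 8
N (Ines): max(-8, -2, 5) = 5
P (Ines): max(-3, 0) = 0
F (Sara): min(8, 5, 0) = 0
Q (Ines): max(-1, -8) = -1
R (Ines): max(0, -4, -5) = 0
G (Sara): min(-1, 0) = -1
B (Ines): max(0, -1) = 0
S (Ines): max(5, 6) = 6
T (Ines): max(-8, -4) = -4
H (Sara): min(6, -4) = -4
U (Ines): max(4, -8, 3, 8) = 8
V (Ines): max(-9, -8, 9) = 9
W (Ines): max(3, -3, -2) = 3
J (Sara): min(8, 9, 3) = 3
X (Ines): max(-6, 3) = 3
Y (Ines): max(1, -3) = 1
Z (Ines): max(-4, 8, 0) = 8
K (Sara): min(3, 1, 8, 7) = 1
C (Ines): max(-4, 3, 1) = 3
root (Sara): min(2, 0, 3) = 0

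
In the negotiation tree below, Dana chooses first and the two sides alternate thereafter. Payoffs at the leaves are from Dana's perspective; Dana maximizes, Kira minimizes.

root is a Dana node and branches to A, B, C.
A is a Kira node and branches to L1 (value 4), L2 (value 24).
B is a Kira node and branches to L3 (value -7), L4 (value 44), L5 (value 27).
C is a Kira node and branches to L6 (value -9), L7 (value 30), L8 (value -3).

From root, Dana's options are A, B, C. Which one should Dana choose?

A

A (Kira): min(4, 24) = 4
B (Kira): min(-7, 44, 27) = -7
C (Kira): min(-9, 30, -3) = -9
root (Dana): max(4, -7, -9) = 4
Dana at root wants the highest of {A=4, B=-7, C=-9}, so chooses A.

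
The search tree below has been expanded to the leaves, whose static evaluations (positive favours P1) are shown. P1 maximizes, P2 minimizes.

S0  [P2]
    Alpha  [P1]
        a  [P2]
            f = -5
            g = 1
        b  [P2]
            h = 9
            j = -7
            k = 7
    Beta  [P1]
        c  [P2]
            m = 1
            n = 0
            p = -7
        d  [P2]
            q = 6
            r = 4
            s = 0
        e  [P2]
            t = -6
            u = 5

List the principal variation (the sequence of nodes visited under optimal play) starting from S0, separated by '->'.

S0 -> Alpha -> a -> f

a (P2): min(-5, 1) = -5
b (P2): min(9, -7, 7) = -7
Alpha (P1): max(-5, -7) = -5
c (P2): min(1, 0, -7) = -7
d (P2): min(6, 4, 0) = 0
e (P2): min(-6, 5) = -6
Beta (P1): max(-7, 0, -6) = 0
S0 (P2): min(-5, 0) = -5
At S0, P2 picks Alpha (lowest: -5).
At Alpha, P1 picks a (highest: -5).
At a, P2 picks f (lowest: -5).
Terminal value -5.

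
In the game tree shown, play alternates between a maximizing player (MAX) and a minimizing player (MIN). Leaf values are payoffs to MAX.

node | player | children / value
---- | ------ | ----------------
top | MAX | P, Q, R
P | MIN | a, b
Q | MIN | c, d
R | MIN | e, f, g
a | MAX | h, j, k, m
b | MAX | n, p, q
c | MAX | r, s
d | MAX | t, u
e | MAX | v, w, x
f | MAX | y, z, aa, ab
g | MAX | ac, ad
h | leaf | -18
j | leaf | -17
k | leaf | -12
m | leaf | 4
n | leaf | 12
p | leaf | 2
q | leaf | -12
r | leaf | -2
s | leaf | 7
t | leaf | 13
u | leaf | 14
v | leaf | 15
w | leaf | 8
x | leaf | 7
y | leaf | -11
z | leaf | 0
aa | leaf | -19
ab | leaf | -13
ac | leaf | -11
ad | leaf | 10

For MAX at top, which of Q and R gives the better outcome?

c (MAX): max(-2, 7) = 7
d (MAX): max(13, 14) = 14
Q (MIN): min(7, 14) = 7
e (MAX): max(15, 8, 7) = 15
f (MAX): max(-11, 0, -19, -13) = 0
g (MAX): max(-11, 10) = 10
R (MIN): min(15, 0, 10) = 0
MAX prefers the higher value; Q=7, R=0. Q is better since 7 > 0.

Q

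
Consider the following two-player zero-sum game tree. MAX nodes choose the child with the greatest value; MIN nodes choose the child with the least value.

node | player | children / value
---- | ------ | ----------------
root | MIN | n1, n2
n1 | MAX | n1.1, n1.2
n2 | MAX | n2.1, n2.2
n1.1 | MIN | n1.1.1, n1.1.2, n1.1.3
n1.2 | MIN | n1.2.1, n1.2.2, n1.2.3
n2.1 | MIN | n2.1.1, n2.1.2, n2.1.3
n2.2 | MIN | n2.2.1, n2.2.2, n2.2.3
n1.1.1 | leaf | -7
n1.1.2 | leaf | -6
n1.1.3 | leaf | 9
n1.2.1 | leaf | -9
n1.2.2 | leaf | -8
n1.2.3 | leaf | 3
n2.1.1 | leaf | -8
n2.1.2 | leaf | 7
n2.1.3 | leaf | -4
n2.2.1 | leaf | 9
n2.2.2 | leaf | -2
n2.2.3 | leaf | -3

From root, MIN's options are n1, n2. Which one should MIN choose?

n1.1 (MIN): min(-7, -6, 9) = -7
n1.2 (MIN): min(-9, -8, 3) = -9
n1 (MAX): max(-7, -9) = -7
n2.1 (MIN): min(-8, 7, -4) = -8
n2.2 (MIN): min(9, -2, -3) = -3
n2 (MAX): max(-8, -3) = -3
root (MIN): min(-7, -3) = -7
MIN at root wants the lowest of {n1=-7, n2=-3}, so chooses n1.

n1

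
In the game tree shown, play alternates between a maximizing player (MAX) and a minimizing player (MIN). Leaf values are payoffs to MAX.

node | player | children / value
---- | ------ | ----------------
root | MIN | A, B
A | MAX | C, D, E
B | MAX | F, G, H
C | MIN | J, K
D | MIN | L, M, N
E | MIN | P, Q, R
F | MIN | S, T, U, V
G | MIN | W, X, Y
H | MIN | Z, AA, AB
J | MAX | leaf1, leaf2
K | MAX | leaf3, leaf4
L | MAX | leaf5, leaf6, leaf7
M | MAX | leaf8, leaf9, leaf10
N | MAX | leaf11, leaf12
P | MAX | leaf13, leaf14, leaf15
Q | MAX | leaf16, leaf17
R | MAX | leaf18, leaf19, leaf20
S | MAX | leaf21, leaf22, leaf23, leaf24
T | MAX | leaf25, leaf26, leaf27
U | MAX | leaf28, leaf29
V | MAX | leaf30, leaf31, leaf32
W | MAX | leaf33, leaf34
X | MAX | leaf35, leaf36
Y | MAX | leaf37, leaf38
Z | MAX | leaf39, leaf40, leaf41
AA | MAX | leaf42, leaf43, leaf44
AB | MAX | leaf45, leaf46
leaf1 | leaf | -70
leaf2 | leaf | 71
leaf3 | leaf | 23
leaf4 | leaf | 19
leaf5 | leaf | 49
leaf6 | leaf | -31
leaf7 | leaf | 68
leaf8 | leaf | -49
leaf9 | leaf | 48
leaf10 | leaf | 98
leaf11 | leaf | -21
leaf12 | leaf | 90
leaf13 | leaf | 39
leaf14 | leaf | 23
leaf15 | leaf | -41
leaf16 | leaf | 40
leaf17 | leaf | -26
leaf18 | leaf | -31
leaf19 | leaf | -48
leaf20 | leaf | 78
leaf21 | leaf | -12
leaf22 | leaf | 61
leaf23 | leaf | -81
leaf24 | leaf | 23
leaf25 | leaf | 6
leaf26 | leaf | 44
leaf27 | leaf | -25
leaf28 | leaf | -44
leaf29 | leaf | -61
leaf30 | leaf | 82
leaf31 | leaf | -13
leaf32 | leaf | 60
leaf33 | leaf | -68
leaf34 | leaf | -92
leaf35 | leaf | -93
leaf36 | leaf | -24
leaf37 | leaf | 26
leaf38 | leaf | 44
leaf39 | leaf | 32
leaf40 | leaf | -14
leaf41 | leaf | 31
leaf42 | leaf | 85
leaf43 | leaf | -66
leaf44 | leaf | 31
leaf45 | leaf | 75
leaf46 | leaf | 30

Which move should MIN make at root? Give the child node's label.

J (MAX): max(-70, 71) = 71
K (MAX): max(23, 19) = 23
C (MIN): min(71, 23) = 23
L (MAX): max(49, -31, 68) = 68
M (MAX): max(-49, 48, 98) = 98
N (MAX): max(-21, 90) = 90
D (MIN): min(68, 98, 90) = 68
P (MAX): max(39, 23, -41) = 39
Q (MAX): max(40, -26) = 40
R (MAX): max(-31, -48, 78) = 78
E (MIN): min(39, 40, 78) = 39
A (MAX): max(23, 68, 39) = 68
S (MAX): max(-12, 61, -81, 23) = 61
T (MAX): max(6, 44, -25) = 44
U (MAX): max(-44, -61) = -44
V (MAX): max(82, -13, 60) = 82
F (MIN): min(61, 44, -44, 82) = -44
W (MAX): max(-68, -92) = -68
X (MAX): max(-93, -24) = -24
Y (MAX): max(26, 44) = 44
G (MIN): min(-68, -24, 44) = -68
Z (MAX): max(32, -14, 31) = 32
AA (MAX): max(85, -66, 31) = 85
AB (MAX): max(75, 30) = 75
H (MIN): min(32, 85, 75) = 32
B (MAX): max(-44, -68, 32) = 32
root (MIN): min(68, 32) = 32
MIN at root wants the lowest of {A=68, B=32}, so chooses B.

B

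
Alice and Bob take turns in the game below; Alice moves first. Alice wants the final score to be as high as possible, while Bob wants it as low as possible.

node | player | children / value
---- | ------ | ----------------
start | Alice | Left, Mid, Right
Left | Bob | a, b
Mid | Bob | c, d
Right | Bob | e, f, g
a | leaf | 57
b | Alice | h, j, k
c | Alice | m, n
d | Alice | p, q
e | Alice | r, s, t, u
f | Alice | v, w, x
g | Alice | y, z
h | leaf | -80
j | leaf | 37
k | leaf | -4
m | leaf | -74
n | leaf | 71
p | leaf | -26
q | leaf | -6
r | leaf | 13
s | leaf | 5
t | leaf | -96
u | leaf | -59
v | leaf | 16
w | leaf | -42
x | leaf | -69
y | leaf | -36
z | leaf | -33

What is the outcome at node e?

e (Alice): max(13, 5, -96, -59) = 13

13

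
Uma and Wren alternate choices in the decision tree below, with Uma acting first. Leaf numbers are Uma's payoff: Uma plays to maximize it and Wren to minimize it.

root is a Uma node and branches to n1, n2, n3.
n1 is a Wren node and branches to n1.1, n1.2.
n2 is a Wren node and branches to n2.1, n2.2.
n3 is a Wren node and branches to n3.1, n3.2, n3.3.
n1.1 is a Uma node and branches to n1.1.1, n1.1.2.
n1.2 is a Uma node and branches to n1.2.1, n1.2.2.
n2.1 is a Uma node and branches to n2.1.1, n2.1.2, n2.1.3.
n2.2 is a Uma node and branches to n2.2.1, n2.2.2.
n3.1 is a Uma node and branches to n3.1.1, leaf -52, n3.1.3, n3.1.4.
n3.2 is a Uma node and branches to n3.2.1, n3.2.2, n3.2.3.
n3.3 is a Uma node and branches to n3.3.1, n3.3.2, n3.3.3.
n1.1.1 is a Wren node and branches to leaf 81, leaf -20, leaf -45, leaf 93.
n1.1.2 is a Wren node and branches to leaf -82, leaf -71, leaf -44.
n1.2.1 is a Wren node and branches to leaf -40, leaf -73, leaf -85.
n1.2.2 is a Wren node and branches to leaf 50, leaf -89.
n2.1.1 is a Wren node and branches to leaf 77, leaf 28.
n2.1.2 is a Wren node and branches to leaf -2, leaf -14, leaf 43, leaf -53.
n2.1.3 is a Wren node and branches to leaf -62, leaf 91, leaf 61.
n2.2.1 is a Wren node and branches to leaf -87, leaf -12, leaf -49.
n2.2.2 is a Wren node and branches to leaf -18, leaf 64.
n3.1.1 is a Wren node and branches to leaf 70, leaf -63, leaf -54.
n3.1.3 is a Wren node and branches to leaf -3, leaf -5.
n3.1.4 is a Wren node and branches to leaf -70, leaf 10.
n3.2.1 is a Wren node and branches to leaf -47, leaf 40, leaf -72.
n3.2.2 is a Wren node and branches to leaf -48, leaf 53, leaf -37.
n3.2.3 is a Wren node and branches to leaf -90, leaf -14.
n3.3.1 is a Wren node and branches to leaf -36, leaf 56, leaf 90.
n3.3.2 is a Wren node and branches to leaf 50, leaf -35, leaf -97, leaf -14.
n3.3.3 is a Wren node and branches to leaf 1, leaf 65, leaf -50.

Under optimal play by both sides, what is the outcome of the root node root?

n1.1.1 (Wren): min(81, -20, -45, 93) = -45
n1.1.2 (Wren): min(-82, -71, -44) = -82
n1.1 (Uma): max(-45, -82) = -45
n1.2.1 (Wren): min(-40, -73, -85) = -85
n1.2.2 (Wren): min(50, -89) = -89
n1.2 (Uma): max(-85, -89) = -85
n1 (Wren): min(-45, -85) = -85
n2.1.1 (Wren): min(77, 28) = 28
n2.1.2 (Wren): min(-2, -14, 43, -53) = -53
n2.1.3 (Wren): min(-62, 91, 61) = -62
n2.1 (Uma): max(28, -53, -62) = 28
n2.2.1 (Wren): min(-87, -12, -49) = -87
n2.2.2 (Wren): min(-18, 64) = -18
n2.2 (Uma): max(-87, -18) = -18
n2 (Wren): min(28, -18) = -18
n3.1.1 (Wren): min(70, -63, -54) = -63
n3.1.3 (Wren): min(-3, -5) = -5
n3.1.4 (Wren): min(-70, 10) = -70
n3.1 (Uma): max(-63, -52, -5, -70) = -5
n3.2.1 (Wren): min(-47, 40, -72) = -72
n3.2.2 (Wren): min(-48, 53, -37) = -48
n3.2.3 (Wren): min(-90, -14) = -90
n3.2 (Uma): max(-72, -48, -90) = -48
n3.3.1 (Wren): min(-36, 56, 90) = -36
n3.3.2 (Wren): min(50, -35, -97, -14) = -97
n3.3.3 (Wren): min(1, 65, -50) = -50
n3.3 (Uma): max(-36, -97, -50) = -36
n3 (Wren): min(-5, -48, -36) = -48
root (Uma): max(-85, -18, -48) = -18

-18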